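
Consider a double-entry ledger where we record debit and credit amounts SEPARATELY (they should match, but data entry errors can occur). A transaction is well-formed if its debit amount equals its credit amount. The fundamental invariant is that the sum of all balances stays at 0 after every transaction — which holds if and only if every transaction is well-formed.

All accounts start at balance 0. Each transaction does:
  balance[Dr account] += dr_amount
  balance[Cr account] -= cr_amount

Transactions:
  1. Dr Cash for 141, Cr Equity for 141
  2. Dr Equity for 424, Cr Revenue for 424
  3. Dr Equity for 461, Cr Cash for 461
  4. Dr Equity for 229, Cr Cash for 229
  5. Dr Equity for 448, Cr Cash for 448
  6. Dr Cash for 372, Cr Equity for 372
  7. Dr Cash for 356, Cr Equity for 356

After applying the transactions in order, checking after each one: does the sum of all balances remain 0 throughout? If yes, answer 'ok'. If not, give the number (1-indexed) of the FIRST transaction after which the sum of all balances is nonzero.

Answer: ok

Derivation:
After txn 1: dr=141 cr=141 sum_balances=0
After txn 2: dr=424 cr=424 sum_balances=0
After txn 3: dr=461 cr=461 sum_balances=0
After txn 4: dr=229 cr=229 sum_balances=0
After txn 5: dr=448 cr=448 sum_balances=0
After txn 6: dr=372 cr=372 sum_balances=0
After txn 7: dr=356 cr=356 sum_balances=0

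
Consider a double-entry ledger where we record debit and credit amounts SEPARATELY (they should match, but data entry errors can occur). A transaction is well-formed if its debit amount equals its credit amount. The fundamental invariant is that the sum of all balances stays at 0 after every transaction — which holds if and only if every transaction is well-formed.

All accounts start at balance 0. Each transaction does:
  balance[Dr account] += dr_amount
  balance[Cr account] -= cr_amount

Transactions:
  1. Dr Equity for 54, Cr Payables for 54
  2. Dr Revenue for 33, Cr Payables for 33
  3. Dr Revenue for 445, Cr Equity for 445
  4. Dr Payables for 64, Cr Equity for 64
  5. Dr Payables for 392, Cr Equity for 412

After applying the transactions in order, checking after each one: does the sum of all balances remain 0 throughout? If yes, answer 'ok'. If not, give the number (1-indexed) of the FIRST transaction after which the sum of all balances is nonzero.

Answer: 5

Derivation:
After txn 1: dr=54 cr=54 sum_balances=0
After txn 2: dr=33 cr=33 sum_balances=0
After txn 3: dr=445 cr=445 sum_balances=0
After txn 4: dr=64 cr=64 sum_balances=0
After txn 5: dr=392 cr=412 sum_balances=-20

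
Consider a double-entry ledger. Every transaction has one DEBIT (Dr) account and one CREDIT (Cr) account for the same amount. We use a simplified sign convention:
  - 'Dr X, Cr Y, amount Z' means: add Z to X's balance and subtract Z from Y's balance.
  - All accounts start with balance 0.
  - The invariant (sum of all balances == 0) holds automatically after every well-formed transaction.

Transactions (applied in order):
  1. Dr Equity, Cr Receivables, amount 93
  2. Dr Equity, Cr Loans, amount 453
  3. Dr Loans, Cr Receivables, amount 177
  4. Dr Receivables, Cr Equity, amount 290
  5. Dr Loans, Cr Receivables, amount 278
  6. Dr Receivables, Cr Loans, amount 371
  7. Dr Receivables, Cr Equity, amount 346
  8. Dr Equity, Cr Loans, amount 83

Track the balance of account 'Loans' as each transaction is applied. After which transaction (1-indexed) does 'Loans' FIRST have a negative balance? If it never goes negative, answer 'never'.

Answer: 2

Derivation:
After txn 1: Loans=0
After txn 2: Loans=-453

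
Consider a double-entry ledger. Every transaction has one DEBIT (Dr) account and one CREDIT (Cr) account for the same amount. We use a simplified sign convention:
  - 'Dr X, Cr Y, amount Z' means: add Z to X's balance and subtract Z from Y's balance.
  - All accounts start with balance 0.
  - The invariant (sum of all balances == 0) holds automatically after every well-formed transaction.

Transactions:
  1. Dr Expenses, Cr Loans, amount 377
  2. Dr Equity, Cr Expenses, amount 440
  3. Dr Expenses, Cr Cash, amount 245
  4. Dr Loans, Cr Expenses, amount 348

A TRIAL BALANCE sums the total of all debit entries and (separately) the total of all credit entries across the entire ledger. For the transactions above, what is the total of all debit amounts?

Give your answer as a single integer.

Answer: 1410

Derivation:
Txn 1: debit+=377
Txn 2: debit+=440
Txn 3: debit+=245
Txn 4: debit+=348
Total debits = 1410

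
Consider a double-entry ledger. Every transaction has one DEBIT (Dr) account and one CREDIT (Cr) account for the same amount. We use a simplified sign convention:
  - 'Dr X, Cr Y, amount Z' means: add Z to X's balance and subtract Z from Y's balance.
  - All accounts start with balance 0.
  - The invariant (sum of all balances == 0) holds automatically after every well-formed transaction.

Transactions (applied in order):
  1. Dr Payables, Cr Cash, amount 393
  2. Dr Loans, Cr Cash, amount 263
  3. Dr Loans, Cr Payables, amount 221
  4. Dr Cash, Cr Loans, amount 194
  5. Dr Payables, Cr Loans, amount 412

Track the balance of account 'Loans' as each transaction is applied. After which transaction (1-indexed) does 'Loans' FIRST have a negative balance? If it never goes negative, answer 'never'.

After txn 1: Loans=0
After txn 2: Loans=263
After txn 3: Loans=484
After txn 4: Loans=290
After txn 5: Loans=-122

Answer: 5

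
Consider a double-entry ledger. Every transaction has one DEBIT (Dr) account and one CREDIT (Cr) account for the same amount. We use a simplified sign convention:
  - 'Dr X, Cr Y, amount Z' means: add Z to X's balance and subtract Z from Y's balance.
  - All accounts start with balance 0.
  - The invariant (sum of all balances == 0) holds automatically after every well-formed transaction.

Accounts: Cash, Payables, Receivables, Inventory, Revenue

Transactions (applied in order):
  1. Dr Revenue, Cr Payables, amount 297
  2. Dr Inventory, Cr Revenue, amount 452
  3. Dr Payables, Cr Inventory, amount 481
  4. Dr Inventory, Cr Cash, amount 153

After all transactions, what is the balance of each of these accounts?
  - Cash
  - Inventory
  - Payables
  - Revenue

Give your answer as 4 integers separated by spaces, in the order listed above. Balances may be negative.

After txn 1 (Dr Revenue, Cr Payables, amount 297): Payables=-297 Revenue=297
After txn 2 (Dr Inventory, Cr Revenue, amount 452): Inventory=452 Payables=-297 Revenue=-155
After txn 3 (Dr Payables, Cr Inventory, amount 481): Inventory=-29 Payables=184 Revenue=-155
After txn 4 (Dr Inventory, Cr Cash, amount 153): Cash=-153 Inventory=124 Payables=184 Revenue=-155

Answer: -153 124 184 -155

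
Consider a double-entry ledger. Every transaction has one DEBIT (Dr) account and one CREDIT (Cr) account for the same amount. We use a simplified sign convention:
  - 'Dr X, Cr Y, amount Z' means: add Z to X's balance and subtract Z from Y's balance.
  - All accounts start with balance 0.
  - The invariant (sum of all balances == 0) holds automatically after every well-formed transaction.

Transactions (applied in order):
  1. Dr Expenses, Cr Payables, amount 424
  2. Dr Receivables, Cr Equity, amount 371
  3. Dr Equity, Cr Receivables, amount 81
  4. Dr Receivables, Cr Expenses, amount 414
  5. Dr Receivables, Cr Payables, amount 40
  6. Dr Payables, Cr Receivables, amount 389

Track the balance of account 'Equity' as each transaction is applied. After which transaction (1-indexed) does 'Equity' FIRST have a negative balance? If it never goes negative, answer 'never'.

After txn 1: Equity=0
After txn 2: Equity=-371

Answer: 2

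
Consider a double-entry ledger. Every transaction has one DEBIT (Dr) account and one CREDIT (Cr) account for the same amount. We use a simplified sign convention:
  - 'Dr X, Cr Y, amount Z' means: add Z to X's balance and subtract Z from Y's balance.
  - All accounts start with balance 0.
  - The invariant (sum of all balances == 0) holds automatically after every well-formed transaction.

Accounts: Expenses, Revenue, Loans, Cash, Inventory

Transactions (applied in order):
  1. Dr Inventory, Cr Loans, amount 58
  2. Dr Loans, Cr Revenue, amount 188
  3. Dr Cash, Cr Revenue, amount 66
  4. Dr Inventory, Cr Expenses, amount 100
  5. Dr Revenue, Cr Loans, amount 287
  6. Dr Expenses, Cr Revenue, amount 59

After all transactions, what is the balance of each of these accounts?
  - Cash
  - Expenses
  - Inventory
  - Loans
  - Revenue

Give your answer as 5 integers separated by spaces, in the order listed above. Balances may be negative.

After txn 1 (Dr Inventory, Cr Loans, amount 58): Inventory=58 Loans=-58
After txn 2 (Dr Loans, Cr Revenue, amount 188): Inventory=58 Loans=130 Revenue=-188
After txn 3 (Dr Cash, Cr Revenue, amount 66): Cash=66 Inventory=58 Loans=130 Revenue=-254
After txn 4 (Dr Inventory, Cr Expenses, amount 100): Cash=66 Expenses=-100 Inventory=158 Loans=130 Revenue=-254
After txn 5 (Dr Revenue, Cr Loans, amount 287): Cash=66 Expenses=-100 Inventory=158 Loans=-157 Revenue=33
After txn 6 (Dr Expenses, Cr Revenue, amount 59): Cash=66 Expenses=-41 Inventory=158 Loans=-157 Revenue=-26

Answer: 66 -41 158 -157 -26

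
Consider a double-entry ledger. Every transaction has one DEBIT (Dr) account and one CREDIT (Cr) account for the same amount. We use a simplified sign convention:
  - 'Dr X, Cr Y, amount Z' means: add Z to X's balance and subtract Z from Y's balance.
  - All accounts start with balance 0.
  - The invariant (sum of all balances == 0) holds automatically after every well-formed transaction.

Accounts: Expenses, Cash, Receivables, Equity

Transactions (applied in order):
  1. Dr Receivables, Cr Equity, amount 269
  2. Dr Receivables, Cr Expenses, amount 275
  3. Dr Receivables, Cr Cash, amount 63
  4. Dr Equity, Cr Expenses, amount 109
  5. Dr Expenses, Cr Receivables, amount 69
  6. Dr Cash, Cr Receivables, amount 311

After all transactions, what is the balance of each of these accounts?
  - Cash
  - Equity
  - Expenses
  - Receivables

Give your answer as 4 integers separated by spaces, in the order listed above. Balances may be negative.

After txn 1 (Dr Receivables, Cr Equity, amount 269): Equity=-269 Receivables=269
After txn 2 (Dr Receivables, Cr Expenses, amount 275): Equity=-269 Expenses=-275 Receivables=544
After txn 3 (Dr Receivables, Cr Cash, amount 63): Cash=-63 Equity=-269 Expenses=-275 Receivables=607
After txn 4 (Dr Equity, Cr Expenses, amount 109): Cash=-63 Equity=-160 Expenses=-384 Receivables=607
After txn 5 (Dr Expenses, Cr Receivables, amount 69): Cash=-63 Equity=-160 Expenses=-315 Receivables=538
After txn 6 (Dr Cash, Cr Receivables, amount 311): Cash=248 Equity=-160 Expenses=-315 Receivables=227

Answer: 248 -160 -315 227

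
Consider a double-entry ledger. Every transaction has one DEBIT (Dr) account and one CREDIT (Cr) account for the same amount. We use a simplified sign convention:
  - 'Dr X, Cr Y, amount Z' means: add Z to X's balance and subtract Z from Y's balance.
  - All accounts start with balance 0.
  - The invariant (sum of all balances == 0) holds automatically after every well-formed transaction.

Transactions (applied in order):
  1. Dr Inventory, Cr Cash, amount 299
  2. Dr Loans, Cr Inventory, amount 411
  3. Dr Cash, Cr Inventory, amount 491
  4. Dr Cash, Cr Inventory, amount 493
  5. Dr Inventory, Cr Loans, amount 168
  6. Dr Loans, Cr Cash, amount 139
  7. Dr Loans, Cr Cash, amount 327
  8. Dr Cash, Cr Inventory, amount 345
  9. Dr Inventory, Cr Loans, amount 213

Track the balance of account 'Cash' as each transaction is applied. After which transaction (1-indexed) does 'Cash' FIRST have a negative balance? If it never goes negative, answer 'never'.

After txn 1: Cash=-299

Answer: 1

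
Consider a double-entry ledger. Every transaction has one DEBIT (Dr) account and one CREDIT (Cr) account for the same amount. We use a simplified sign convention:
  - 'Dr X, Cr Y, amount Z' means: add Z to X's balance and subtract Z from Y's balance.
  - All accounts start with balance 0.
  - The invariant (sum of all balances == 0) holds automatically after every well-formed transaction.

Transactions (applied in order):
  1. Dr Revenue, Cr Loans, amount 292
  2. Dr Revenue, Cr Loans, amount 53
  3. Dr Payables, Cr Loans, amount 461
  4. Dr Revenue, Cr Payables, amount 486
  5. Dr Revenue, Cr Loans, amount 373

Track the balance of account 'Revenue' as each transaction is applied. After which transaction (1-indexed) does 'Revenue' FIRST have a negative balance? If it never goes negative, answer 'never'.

After txn 1: Revenue=292
After txn 2: Revenue=345
After txn 3: Revenue=345
After txn 4: Revenue=831
After txn 5: Revenue=1204

Answer: never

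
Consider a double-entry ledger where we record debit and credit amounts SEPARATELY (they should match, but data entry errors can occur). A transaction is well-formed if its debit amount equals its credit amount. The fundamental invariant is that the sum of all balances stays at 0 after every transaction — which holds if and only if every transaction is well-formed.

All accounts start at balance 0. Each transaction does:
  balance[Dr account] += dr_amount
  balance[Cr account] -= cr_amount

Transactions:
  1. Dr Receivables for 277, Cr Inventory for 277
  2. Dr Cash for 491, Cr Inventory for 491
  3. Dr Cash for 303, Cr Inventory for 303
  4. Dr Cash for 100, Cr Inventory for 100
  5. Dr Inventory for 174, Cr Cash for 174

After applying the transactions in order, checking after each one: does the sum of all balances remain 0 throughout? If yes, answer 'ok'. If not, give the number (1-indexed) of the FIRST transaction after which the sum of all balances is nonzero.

After txn 1: dr=277 cr=277 sum_balances=0
After txn 2: dr=491 cr=491 sum_balances=0
After txn 3: dr=303 cr=303 sum_balances=0
After txn 4: dr=100 cr=100 sum_balances=0
After txn 5: dr=174 cr=174 sum_balances=0

Answer: ok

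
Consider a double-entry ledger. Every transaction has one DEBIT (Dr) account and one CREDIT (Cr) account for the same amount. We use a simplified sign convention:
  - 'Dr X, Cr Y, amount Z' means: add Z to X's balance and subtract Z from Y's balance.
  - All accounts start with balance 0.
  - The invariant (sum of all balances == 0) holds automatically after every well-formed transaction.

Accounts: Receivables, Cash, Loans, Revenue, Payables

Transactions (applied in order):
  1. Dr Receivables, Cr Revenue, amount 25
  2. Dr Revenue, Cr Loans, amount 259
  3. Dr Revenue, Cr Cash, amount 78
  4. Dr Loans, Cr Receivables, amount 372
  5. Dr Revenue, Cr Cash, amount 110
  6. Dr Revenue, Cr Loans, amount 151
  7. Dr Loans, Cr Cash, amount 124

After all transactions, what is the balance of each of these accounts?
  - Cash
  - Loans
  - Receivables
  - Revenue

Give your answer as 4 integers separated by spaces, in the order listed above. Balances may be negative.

After txn 1 (Dr Receivables, Cr Revenue, amount 25): Receivables=25 Revenue=-25
After txn 2 (Dr Revenue, Cr Loans, amount 259): Loans=-259 Receivables=25 Revenue=234
After txn 3 (Dr Revenue, Cr Cash, amount 78): Cash=-78 Loans=-259 Receivables=25 Revenue=312
After txn 4 (Dr Loans, Cr Receivables, amount 372): Cash=-78 Loans=113 Receivables=-347 Revenue=312
After txn 5 (Dr Revenue, Cr Cash, amount 110): Cash=-188 Loans=113 Receivables=-347 Revenue=422
After txn 6 (Dr Revenue, Cr Loans, amount 151): Cash=-188 Loans=-38 Receivables=-347 Revenue=573
After txn 7 (Dr Loans, Cr Cash, amount 124): Cash=-312 Loans=86 Receivables=-347 Revenue=573

Answer: -312 86 -347 573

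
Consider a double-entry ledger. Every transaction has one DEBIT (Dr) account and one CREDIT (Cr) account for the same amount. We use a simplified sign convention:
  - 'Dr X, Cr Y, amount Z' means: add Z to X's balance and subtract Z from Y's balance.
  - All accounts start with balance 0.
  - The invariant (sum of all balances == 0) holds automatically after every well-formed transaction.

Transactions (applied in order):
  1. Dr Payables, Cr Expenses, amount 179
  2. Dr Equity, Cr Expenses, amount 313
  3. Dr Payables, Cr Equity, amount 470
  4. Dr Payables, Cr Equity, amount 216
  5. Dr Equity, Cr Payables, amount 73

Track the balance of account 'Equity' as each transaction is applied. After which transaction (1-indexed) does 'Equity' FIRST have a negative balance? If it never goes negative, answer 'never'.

After txn 1: Equity=0
After txn 2: Equity=313
After txn 3: Equity=-157

Answer: 3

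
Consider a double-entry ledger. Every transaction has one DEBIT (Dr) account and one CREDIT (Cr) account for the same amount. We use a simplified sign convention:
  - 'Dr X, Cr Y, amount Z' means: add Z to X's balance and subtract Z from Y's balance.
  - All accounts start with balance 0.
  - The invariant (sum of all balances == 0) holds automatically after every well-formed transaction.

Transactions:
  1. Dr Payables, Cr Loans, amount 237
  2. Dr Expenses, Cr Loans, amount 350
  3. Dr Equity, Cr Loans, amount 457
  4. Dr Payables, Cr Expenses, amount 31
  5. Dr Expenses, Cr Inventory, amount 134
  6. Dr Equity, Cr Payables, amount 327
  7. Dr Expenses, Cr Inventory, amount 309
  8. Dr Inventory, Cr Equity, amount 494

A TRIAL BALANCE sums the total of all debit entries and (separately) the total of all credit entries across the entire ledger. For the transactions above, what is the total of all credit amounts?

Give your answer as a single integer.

Txn 1: credit+=237
Txn 2: credit+=350
Txn 3: credit+=457
Txn 4: credit+=31
Txn 5: credit+=134
Txn 6: credit+=327
Txn 7: credit+=309
Txn 8: credit+=494
Total credits = 2339

Answer: 2339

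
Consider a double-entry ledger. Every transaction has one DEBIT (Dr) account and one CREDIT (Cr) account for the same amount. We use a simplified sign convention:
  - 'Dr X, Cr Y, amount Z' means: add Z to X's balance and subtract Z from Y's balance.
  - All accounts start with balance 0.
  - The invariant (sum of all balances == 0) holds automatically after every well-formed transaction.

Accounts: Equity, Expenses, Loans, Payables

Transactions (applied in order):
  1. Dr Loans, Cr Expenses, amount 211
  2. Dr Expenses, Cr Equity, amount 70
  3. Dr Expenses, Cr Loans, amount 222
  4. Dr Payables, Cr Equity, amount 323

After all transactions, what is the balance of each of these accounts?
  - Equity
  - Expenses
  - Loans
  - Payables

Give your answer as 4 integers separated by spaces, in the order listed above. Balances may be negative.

After txn 1 (Dr Loans, Cr Expenses, amount 211): Expenses=-211 Loans=211
After txn 2 (Dr Expenses, Cr Equity, amount 70): Equity=-70 Expenses=-141 Loans=211
After txn 3 (Dr Expenses, Cr Loans, amount 222): Equity=-70 Expenses=81 Loans=-11
After txn 4 (Dr Payables, Cr Equity, amount 323): Equity=-393 Expenses=81 Loans=-11 Payables=323

Answer: -393 81 -11 323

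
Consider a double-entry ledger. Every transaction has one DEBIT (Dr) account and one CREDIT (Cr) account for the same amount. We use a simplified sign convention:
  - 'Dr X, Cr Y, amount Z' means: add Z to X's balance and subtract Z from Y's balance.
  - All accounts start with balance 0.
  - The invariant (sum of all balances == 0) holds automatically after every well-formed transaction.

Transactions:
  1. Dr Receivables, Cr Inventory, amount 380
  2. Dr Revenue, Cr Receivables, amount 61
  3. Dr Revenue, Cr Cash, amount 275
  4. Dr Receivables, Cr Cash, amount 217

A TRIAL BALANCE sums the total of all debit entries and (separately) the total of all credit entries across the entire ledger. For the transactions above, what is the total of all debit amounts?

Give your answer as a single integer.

Answer: 933

Derivation:
Txn 1: debit+=380
Txn 2: debit+=61
Txn 3: debit+=275
Txn 4: debit+=217
Total debits = 933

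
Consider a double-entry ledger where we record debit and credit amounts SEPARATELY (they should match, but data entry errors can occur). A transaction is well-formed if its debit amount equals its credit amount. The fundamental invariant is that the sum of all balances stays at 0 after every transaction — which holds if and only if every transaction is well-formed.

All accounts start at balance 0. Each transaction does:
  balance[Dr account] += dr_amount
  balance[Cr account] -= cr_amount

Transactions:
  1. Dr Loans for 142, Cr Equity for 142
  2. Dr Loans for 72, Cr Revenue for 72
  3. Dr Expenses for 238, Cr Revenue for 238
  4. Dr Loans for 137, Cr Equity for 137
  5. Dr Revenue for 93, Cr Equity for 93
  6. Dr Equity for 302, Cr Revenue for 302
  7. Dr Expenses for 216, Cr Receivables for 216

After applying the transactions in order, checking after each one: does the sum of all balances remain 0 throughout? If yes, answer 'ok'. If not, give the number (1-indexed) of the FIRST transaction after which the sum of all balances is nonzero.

After txn 1: dr=142 cr=142 sum_balances=0
After txn 2: dr=72 cr=72 sum_balances=0
After txn 3: dr=238 cr=238 sum_balances=0
After txn 4: dr=137 cr=137 sum_balances=0
After txn 5: dr=93 cr=93 sum_balances=0
After txn 6: dr=302 cr=302 sum_balances=0
After txn 7: dr=216 cr=216 sum_balances=0

Answer: ok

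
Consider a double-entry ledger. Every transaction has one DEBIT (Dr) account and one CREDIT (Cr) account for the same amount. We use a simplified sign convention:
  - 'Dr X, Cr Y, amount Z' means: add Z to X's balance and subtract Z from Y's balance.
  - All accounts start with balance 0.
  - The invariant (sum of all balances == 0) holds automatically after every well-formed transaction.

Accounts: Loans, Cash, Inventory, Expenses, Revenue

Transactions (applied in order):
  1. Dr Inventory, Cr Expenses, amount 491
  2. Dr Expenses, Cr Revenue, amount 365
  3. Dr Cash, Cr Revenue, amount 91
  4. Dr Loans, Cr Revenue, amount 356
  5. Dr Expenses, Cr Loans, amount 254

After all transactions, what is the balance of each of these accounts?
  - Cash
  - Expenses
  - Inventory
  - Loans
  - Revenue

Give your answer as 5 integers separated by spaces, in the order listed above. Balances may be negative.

Answer: 91 128 491 102 -812

Derivation:
After txn 1 (Dr Inventory, Cr Expenses, amount 491): Expenses=-491 Inventory=491
After txn 2 (Dr Expenses, Cr Revenue, amount 365): Expenses=-126 Inventory=491 Revenue=-365
After txn 3 (Dr Cash, Cr Revenue, amount 91): Cash=91 Expenses=-126 Inventory=491 Revenue=-456
After txn 4 (Dr Loans, Cr Revenue, amount 356): Cash=91 Expenses=-126 Inventory=491 Loans=356 Revenue=-812
After txn 5 (Dr Expenses, Cr Loans, amount 254): Cash=91 Expenses=128 Inventory=491 Loans=102 Revenue=-812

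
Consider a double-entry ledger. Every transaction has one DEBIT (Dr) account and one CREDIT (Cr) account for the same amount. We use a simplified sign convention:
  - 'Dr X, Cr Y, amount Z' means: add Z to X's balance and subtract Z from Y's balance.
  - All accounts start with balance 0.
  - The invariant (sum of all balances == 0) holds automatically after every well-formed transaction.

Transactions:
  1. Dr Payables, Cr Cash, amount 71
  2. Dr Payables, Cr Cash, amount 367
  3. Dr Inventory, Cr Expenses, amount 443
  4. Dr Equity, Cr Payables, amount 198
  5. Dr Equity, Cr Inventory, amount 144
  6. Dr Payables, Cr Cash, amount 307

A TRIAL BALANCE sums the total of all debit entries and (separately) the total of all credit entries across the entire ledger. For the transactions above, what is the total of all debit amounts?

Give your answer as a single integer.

Txn 1: debit+=71
Txn 2: debit+=367
Txn 3: debit+=443
Txn 4: debit+=198
Txn 5: debit+=144
Txn 6: debit+=307
Total debits = 1530

Answer: 1530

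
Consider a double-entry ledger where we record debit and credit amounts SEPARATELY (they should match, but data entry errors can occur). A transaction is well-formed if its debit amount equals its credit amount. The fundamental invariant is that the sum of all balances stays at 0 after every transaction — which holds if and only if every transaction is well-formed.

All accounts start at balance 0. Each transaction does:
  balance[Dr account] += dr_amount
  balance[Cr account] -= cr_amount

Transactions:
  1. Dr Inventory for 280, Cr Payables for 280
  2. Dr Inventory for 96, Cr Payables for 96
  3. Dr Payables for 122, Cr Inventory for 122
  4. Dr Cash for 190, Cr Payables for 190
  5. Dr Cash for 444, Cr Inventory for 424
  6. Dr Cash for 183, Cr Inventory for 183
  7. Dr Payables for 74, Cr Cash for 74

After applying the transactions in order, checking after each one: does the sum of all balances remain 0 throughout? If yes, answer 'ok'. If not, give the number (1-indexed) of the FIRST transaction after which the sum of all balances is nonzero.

Answer: 5

Derivation:
After txn 1: dr=280 cr=280 sum_balances=0
After txn 2: dr=96 cr=96 sum_balances=0
After txn 3: dr=122 cr=122 sum_balances=0
After txn 4: dr=190 cr=190 sum_balances=0
After txn 5: dr=444 cr=424 sum_balances=20
After txn 6: dr=183 cr=183 sum_balances=20
After txn 7: dr=74 cr=74 sum_balances=20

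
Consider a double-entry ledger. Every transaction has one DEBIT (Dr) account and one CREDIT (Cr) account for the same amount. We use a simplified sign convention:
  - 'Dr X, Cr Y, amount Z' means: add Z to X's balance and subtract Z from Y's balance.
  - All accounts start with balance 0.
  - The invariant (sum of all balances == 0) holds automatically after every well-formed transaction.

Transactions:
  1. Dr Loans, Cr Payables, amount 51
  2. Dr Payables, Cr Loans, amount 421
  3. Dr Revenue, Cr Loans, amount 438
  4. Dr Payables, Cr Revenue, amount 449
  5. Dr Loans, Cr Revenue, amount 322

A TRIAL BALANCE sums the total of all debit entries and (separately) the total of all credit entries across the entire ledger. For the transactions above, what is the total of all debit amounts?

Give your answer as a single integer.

Txn 1: debit+=51
Txn 2: debit+=421
Txn 3: debit+=438
Txn 4: debit+=449
Txn 5: debit+=322
Total debits = 1681

Answer: 1681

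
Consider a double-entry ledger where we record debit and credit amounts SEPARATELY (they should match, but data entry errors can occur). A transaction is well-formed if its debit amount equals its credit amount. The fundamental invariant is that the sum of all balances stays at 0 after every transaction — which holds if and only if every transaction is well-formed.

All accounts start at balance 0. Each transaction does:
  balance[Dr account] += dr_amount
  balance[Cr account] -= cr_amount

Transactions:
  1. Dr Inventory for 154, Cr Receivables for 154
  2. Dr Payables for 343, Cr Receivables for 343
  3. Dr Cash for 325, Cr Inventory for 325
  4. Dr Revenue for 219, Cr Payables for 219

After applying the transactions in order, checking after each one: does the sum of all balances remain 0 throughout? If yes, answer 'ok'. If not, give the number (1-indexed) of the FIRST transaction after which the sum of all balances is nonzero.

After txn 1: dr=154 cr=154 sum_balances=0
After txn 2: dr=343 cr=343 sum_balances=0
After txn 3: dr=325 cr=325 sum_balances=0
After txn 4: dr=219 cr=219 sum_balances=0

Answer: ok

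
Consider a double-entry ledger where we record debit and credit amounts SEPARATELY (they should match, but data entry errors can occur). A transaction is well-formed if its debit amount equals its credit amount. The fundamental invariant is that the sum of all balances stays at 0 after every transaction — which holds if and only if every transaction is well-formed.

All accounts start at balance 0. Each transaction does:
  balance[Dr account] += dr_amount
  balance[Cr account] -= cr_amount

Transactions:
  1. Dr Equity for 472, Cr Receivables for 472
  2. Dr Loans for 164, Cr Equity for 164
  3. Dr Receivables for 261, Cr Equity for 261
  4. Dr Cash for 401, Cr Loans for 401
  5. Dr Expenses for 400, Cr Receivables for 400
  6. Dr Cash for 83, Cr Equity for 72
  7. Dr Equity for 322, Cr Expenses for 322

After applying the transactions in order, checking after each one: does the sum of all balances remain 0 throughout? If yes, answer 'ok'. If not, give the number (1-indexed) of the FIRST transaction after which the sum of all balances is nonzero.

After txn 1: dr=472 cr=472 sum_balances=0
After txn 2: dr=164 cr=164 sum_balances=0
After txn 3: dr=261 cr=261 sum_balances=0
After txn 4: dr=401 cr=401 sum_balances=0
After txn 5: dr=400 cr=400 sum_balances=0
After txn 6: dr=83 cr=72 sum_balances=11
After txn 7: dr=322 cr=322 sum_balances=11

Answer: 6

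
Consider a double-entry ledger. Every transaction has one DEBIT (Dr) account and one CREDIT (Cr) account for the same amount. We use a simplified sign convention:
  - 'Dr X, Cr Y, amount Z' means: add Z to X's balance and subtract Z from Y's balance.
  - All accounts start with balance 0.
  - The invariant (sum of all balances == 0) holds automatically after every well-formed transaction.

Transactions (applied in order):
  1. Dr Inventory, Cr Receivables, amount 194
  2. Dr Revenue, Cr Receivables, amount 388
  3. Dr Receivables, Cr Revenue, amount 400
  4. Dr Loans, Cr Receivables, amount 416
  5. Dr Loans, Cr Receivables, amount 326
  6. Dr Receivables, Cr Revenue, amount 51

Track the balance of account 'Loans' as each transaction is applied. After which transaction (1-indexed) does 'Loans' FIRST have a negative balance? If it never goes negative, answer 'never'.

Answer: never

Derivation:
After txn 1: Loans=0
After txn 2: Loans=0
After txn 3: Loans=0
After txn 4: Loans=416
After txn 5: Loans=742
After txn 6: Loans=742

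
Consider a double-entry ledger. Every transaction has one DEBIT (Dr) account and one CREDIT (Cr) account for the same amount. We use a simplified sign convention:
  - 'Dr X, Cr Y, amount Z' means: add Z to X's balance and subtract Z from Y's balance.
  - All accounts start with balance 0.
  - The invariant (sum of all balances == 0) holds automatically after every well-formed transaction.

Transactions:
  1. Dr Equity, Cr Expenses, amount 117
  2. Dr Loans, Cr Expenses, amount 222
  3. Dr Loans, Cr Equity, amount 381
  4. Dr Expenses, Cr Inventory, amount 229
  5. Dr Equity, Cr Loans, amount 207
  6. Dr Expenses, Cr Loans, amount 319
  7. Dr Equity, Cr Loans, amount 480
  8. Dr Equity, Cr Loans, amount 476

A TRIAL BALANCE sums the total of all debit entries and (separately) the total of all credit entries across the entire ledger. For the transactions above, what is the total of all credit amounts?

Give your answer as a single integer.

Answer: 2431

Derivation:
Txn 1: credit+=117
Txn 2: credit+=222
Txn 3: credit+=381
Txn 4: credit+=229
Txn 5: credit+=207
Txn 6: credit+=319
Txn 7: credit+=480
Txn 8: credit+=476
Total credits = 2431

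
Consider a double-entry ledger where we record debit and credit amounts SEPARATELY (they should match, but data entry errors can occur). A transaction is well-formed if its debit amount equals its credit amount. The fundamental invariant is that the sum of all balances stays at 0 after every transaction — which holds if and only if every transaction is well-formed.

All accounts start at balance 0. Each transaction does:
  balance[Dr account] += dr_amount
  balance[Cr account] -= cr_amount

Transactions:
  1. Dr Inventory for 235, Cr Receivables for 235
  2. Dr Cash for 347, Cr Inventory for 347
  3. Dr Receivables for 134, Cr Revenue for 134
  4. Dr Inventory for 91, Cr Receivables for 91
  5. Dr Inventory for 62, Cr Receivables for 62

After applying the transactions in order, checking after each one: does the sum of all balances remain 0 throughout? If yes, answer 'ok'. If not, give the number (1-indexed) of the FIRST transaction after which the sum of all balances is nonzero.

After txn 1: dr=235 cr=235 sum_balances=0
After txn 2: dr=347 cr=347 sum_balances=0
After txn 3: dr=134 cr=134 sum_balances=0
After txn 4: dr=91 cr=91 sum_balances=0
After txn 5: dr=62 cr=62 sum_balances=0

Answer: ok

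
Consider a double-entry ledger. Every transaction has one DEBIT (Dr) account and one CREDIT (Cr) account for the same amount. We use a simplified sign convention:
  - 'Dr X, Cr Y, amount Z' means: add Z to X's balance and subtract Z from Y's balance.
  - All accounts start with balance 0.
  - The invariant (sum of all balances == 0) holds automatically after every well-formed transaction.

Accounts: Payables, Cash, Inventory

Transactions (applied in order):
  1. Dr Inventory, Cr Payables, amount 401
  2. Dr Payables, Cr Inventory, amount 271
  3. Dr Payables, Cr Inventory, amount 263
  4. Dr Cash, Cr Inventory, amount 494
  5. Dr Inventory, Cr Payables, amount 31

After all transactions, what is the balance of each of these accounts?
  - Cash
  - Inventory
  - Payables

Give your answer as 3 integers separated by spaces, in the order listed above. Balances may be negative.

Answer: 494 -596 102

Derivation:
After txn 1 (Dr Inventory, Cr Payables, amount 401): Inventory=401 Payables=-401
After txn 2 (Dr Payables, Cr Inventory, amount 271): Inventory=130 Payables=-130
After txn 3 (Dr Payables, Cr Inventory, amount 263): Inventory=-133 Payables=133
After txn 4 (Dr Cash, Cr Inventory, amount 494): Cash=494 Inventory=-627 Payables=133
After txn 5 (Dr Inventory, Cr Payables, amount 31): Cash=494 Inventory=-596 Payables=102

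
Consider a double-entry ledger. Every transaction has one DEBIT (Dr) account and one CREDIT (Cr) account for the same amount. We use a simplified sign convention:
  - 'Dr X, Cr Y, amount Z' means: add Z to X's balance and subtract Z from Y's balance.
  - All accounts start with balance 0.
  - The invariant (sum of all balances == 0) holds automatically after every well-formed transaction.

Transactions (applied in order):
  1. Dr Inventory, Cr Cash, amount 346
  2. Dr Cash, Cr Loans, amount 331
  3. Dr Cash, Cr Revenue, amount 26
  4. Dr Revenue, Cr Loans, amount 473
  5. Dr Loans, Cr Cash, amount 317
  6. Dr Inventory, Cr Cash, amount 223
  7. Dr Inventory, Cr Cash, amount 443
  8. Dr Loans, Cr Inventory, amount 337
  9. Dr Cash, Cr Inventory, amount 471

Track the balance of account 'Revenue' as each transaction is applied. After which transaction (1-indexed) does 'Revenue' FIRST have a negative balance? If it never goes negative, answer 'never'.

Answer: 3

Derivation:
After txn 1: Revenue=0
After txn 2: Revenue=0
After txn 3: Revenue=-26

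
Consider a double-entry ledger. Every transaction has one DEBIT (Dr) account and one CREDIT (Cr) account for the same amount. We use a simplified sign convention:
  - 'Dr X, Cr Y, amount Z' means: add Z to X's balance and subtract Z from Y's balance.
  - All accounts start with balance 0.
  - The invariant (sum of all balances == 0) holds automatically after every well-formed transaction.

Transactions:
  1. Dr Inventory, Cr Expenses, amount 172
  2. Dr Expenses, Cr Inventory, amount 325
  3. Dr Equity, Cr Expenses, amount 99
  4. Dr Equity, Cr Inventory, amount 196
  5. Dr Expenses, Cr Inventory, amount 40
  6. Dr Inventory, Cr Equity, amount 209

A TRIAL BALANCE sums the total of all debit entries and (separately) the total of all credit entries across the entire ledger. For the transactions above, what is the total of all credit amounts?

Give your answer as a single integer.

Answer: 1041

Derivation:
Txn 1: credit+=172
Txn 2: credit+=325
Txn 3: credit+=99
Txn 4: credit+=196
Txn 5: credit+=40
Txn 6: credit+=209
Total credits = 1041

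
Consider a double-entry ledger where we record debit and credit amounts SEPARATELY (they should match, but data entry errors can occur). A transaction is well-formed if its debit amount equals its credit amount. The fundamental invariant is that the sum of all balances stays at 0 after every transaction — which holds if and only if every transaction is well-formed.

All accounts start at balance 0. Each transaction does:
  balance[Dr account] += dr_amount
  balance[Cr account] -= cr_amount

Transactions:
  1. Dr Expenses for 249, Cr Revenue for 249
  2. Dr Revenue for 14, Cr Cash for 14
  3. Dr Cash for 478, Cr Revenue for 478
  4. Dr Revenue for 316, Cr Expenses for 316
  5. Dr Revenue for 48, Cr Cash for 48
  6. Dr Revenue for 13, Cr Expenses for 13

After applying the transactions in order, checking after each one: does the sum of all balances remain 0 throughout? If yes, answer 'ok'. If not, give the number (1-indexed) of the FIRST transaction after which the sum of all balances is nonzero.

Answer: ok

Derivation:
After txn 1: dr=249 cr=249 sum_balances=0
After txn 2: dr=14 cr=14 sum_balances=0
After txn 3: dr=478 cr=478 sum_balances=0
After txn 4: dr=316 cr=316 sum_balances=0
After txn 5: dr=48 cr=48 sum_balances=0
After txn 6: dr=13 cr=13 sum_balances=0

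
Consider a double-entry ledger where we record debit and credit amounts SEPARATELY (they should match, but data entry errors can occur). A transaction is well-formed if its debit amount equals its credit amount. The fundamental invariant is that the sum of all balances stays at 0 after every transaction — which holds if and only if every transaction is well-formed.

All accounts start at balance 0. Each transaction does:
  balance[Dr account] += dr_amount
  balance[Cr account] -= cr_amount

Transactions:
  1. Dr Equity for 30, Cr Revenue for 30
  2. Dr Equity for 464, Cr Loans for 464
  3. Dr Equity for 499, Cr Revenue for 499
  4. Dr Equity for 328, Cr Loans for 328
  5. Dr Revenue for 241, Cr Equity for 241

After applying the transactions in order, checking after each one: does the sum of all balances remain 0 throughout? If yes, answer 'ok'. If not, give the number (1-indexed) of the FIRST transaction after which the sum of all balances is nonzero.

After txn 1: dr=30 cr=30 sum_balances=0
After txn 2: dr=464 cr=464 sum_balances=0
After txn 3: dr=499 cr=499 sum_balances=0
After txn 4: dr=328 cr=328 sum_balances=0
After txn 5: dr=241 cr=241 sum_balances=0

Answer: ok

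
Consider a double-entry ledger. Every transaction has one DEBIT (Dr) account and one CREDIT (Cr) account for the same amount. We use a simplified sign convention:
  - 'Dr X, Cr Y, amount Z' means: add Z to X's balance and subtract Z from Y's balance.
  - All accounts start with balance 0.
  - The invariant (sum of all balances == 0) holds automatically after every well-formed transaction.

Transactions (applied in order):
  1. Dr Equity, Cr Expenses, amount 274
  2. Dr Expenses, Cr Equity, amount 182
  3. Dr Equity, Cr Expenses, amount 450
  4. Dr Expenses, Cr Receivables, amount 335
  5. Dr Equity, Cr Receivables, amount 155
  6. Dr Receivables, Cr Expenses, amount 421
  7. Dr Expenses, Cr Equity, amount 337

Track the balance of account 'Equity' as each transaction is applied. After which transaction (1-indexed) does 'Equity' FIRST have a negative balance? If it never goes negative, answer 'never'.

After txn 1: Equity=274
After txn 2: Equity=92
After txn 3: Equity=542
After txn 4: Equity=542
After txn 5: Equity=697
After txn 6: Equity=697
After txn 7: Equity=360

Answer: never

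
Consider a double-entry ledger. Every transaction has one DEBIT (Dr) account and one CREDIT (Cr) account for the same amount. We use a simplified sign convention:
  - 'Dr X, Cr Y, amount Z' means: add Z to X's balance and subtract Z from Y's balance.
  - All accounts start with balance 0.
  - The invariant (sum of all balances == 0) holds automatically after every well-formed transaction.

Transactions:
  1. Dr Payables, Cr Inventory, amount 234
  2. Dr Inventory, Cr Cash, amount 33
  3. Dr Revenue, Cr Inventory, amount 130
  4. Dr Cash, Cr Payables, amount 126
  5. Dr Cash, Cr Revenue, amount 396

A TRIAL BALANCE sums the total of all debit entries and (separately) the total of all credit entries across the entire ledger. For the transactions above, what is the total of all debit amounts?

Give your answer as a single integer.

Txn 1: debit+=234
Txn 2: debit+=33
Txn 3: debit+=130
Txn 4: debit+=126
Txn 5: debit+=396
Total debits = 919

Answer: 919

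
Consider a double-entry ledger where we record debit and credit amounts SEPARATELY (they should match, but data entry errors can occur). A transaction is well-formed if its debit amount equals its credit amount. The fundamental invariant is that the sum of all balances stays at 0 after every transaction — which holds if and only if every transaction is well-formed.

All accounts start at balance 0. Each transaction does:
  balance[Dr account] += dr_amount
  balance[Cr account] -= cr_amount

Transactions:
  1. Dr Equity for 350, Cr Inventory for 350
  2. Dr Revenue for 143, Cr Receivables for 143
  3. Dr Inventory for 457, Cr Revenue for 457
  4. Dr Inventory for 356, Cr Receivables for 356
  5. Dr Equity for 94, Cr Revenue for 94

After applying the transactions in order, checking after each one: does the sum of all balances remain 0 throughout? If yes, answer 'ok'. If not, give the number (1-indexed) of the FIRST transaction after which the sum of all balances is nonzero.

After txn 1: dr=350 cr=350 sum_balances=0
After txn 2: dr=143 cr=143 sum_balances=0
After txn 3: dr=457 cr=457 sum_balances=0
After txn 4: dr=356 cr=356 sum_balances=0
After txn 5: dr=94 cr=94 sum_balances=0

Answer: ok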